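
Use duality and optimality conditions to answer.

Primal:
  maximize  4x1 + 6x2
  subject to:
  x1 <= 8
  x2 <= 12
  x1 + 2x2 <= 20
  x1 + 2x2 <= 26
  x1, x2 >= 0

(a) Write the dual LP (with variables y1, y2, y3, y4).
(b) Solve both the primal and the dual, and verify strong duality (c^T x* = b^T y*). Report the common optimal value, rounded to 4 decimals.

The standard primal-dual pair for 'max c^T x s.t. A x <= b, x >= 0' is:
  Dual:  min b^T y  s.t.  A^T y >= c,  y >= 0.

So the dual LP is:
  minimize  8y1 + 12y2 + 20y3 + 26y4
  subject to:
    y1 + y3 + y4 >= 4
    y2 + 2y3 + 2y4 >= 6
    y1, y2, y3, y4 >= 0

Solving the primal: x* = (8, 6).
  primal value c^T x* = 68.
Solving the dual: y* = (1, 0, 3, 0).
  dual value b^T y* = 68.
Strong duality: c^T x* = b^T y*. Confirmed.

68


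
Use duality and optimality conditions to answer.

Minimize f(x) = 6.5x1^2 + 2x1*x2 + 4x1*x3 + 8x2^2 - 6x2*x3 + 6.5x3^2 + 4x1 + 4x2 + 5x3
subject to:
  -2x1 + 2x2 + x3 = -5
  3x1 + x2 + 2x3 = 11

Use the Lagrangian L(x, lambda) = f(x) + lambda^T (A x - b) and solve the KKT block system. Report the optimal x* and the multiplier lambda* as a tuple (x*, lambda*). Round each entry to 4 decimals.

Form the Lagrangian:
  L(x, lambda) = (1/2) x^T Q x + c^T x + lambda^T (A x - b)
Stationarity (grad_x L = 0): Q x + c + A^T lambda = 0.
Primal feasibility: A x = b.

This gives the KKT block system:
  [ Q   A^T ] [ x     ]   [-c ]
  [ A    0  ] [ lambda ] = [ b ]

Solving the linear system:
  x*      = (3.0927, 0.2164, 0.7527)
  lambda* = (2.532, -14.195)
  f(x*)   = 92.9027

x* = (3.0927, 0.2164, 0.7527), lambda* = (2.532, -14.195)


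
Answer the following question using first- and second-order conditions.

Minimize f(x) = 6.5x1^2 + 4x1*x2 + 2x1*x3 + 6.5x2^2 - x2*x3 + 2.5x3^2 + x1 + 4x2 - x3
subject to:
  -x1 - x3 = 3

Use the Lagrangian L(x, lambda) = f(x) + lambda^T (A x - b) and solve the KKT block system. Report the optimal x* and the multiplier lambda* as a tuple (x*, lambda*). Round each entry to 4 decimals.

Form the Lagrangian:
  L(x, lambda) = (1/2) x^T Q x + c^T x + lambda^T (A x - b)
Stationarity (grad_x L = 0): Q x + c + A^T lambda = 0.
Primal feasibility: A x = b.

This gives the KKT block system:
  [ Q   A^T ] [ x     ]   [-c ]
  [ A    0  ] [ lambda ] = [ b ]

Solving the linear system:
  x*      = (-0.6879, -0.2739, -2.3121)
  lambda* = (-13.6624)
  f(x*)   = 20.758

x* = (-0.6879, -0.2739, -2.3121), lambda* = (-13.6624)


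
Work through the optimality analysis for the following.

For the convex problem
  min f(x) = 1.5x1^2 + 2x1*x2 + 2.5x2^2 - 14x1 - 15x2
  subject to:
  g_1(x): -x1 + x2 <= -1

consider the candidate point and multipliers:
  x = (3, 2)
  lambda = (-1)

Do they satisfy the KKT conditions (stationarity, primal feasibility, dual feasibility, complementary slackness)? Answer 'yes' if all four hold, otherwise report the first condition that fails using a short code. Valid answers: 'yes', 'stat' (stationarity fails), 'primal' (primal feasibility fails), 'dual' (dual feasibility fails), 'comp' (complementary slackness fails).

Gradient of f: grad f(x) = Q x + c = (-1, 1)
Constraint values g_i(x) = a_i^T x - b_i:
  g_1((3, 2)) = 0
Stationarity residual: grad f(x) + sum_i lambda_i a_i = (0, 0)
  -> stationarity OK
Primal feasibility (all g_i <= 0): OK
Dual feasibility (all lambda_i >= 0): FAILS
Complementary slackness (lambda_i * g_i(x) = 0 for all i): OK

Verdict: the first failing condition is dual_feasibility -> dual.

dual


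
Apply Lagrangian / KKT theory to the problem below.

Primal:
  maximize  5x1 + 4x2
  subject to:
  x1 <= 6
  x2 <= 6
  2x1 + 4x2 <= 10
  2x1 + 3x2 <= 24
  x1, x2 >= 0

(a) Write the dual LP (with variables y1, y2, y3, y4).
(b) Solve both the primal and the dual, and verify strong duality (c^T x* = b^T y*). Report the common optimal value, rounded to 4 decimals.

The standard primal-dual pair for 'max c^T x s.t. A x <= b, x >= 0' is:
  Dual:  min b^T y  s.t.  A^T y >= c,  y >= 0.

So the dual LP is:
  minimize  6y1 + 6y2 + 10y3 + 24y4
  subject to:
    y1 + 2y3 + 2y4 >= 5
    y2 + 4y3 + 3y4 >= 4
    y1, y2, y3, y4 >= 0

Solving the primal: x* = (5, 0).
  primal value c^T x* = 25.
Solving the dual: y* = (0, 0, 2.5, 0).
  dual value b^T y* = 25.
Strong duality: c^T x* = b^T y*. Confirmed.

25


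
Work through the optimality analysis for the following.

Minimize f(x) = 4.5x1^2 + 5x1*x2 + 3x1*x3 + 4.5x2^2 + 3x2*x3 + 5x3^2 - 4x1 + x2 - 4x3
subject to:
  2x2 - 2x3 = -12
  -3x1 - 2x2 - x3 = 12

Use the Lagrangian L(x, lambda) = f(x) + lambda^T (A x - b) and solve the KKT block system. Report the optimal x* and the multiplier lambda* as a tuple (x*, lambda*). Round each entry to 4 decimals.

Form the Lagrangian:
  L(x, lambda) = (1/2) x^T Q x + c^T x + lambda^T (A x - b)
Stationarity (grad_x L = 0): Q x + c + A^T lambda = 0.
Primal feasibility: A x = b.

This gives the KKT block system:
  [ Q   A^T ] [ x     ]   [-c ]
  [ A    0  ] [ lambda ] = [ b ]

Solving the linear system:
  x*      = (-2.2778, -3.7222, 2.2778)
  lambda* = (6.4352, -12.0926)
  f(x*)   = 109.3056

x* = (-2.2778, -3.7222, 2.2778), lambda* = (6.4352, -12.0926)


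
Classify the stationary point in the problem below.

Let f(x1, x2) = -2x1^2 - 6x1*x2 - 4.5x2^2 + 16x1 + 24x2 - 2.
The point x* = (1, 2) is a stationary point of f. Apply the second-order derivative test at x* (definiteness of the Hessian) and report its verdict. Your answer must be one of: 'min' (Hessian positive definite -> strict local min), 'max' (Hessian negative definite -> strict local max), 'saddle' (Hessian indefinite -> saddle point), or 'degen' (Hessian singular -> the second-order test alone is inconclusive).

Compute the Hessian H = grad^2 f:
  H = [[-4, -6], [-6, -9]]
Verify stationarity: grad f(x*) = H x* + g = (0, 0).
Eigenvalues of H: -13, 0.
H has a zero eigenvalue (singular; negative semidefinite but not definite), so H is neither positive definite, negative definite, nor indefinite. The second-order test alone is inconclusive -> degen.
(Indeed, f is constant along the null direction of H through x*, so x* is not a strict local extremum.)

degen


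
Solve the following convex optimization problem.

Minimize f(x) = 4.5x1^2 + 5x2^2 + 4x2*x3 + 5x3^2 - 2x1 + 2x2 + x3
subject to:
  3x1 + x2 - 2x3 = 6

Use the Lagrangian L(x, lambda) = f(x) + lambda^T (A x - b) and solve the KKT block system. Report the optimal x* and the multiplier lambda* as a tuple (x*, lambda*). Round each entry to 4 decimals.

Form the Lagrangian:
  L(x, lambda) = (1/2) x^T Q x + c^T x + lambda^T (A x - b)
Stationarity (grad_x L = 0): Q x + c + A^T lambda = 0.
Primal feasibility: A x = b.

This gives the KKT block system:
  [ Q   A^T ] [ x     ]   [-c ]
  [ A    0  ] [ lambda ] = [ b ]

Solving the linear system:
  x*      = (1.2444, 0.4667, -0.9)
  lambda* = (-3.0667)
  f(x*)   = 7.9722

x* = (1.2444, 0.4667, -0.9), lambda* = (-3.0667)


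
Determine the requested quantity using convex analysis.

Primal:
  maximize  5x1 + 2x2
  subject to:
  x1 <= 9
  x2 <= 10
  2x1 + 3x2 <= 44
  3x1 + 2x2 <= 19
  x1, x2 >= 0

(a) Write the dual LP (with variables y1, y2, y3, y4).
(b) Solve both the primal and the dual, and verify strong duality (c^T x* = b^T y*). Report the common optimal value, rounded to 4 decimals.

The standard primal-dual pair for 'max c^T x s.t. A x <= b, x >= 0' is:
  Dual:  min b^T y  s.t.  A^T y >= c,  y >= 0.

So the dual LP is:
  minimize  9y1 + 10y2 + 44y3 + 19y4
  subject to:
    y1 + 2y3 + 3y4 >= 5
    y2 + 3y3 + 2y4 >= 2
    y1, y2, y3, y4 >= 0

Solving the primal: x* = (6.3333, 0).
  primal value c^T x* = 31.6667.
Solving the dual: y* = (0, 0, 0, 1.6667).
  dual value b^T y* = 31.6667.
Strong duality: c^T x* = b^T y*. Confirmed.

31.6667


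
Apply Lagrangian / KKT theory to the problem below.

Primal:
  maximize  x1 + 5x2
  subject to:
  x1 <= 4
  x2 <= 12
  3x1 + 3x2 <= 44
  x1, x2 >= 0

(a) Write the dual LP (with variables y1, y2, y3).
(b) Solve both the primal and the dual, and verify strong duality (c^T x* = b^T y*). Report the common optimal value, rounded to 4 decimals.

The standard primal-dual pair for 'max c^T x s.t. A x <= b, x >= 0' is:
  Dual:  min b^T y  s.t.  A^T y >= c,  y >= 0.

So the dual LP is:
  minimize  4y1 + 12y2 + 44y3
  subject to:
    y1 + 3y3 >= 1
    y2 + 3y3 >= 5
    y1, y2, y3 >= 0

Solving the primal: x* = (2.6667, 12).
  primal value c^T x* = 62.6667.
Solving the dual: y* = (0, 4, 0.3333).
  dual value b^T y* = 62.6667.
Strong duality: c^T x* = b^T y*. Confirmed.

62.6667


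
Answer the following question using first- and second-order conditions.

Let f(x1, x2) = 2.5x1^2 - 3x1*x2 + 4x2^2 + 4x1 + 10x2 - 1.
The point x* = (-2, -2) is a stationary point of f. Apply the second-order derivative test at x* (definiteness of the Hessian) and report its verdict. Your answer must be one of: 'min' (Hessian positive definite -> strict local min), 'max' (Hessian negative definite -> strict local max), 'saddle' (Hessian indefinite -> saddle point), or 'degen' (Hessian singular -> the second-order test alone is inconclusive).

Compute the Hessian H = grad^2 f:
  H = [[5, -3], [-3, 8]]
Verify stationarity: grad f(x*) = H x* + g = (0, 0).
Eigenvalues of H: 3.1459, 9.8541.
Both eigenvalues > 0, so H is positive definite -> x* is a strict local min.

min


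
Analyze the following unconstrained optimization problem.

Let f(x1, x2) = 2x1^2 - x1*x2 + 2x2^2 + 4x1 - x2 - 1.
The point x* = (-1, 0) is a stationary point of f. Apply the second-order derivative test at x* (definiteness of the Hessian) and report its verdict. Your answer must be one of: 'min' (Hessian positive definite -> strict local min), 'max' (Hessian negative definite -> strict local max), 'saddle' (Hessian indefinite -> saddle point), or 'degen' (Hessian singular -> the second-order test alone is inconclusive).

Compute the Hessian H = grad^2 f:
  H = [[4, -1], [-1, 4]]
Verify stationarity: grad f(x*) = H x* + g = (0, 0).
Eigenvalues of H: 3, 5.
Both eigenvalues > 0, so H is positive definite -> x* is a strict local min.

min


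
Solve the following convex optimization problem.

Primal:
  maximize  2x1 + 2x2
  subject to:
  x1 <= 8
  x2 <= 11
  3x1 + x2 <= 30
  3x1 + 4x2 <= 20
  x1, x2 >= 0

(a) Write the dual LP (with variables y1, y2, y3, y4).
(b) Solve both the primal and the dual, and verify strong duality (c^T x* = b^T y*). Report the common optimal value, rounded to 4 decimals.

The standard primal-dual pair for 'max c^T x s.t. A x <= b, x >= 0' is:
  Dual:  min b^T y  s.t.  A^T y >= c,  y >= 0.

So the dual LP is:
  minimize  8y1 + 11y2 + 30y3 + 20y4
  subject to:
    y1 + 3y3 + 3y4 >= 2
    y2 + y3 + 4y4 >= 2
    y1, y2, y3, y4 >= 0

Solving the primal: x* = (6.6667, 0).
  primal value c^T x* = 13.3333.
Solving the dual: y* = (0, 0, 0, 0.6667).
  dual value b^T y* = 13.3333.
Strong duality: c^T x* = b^T y*. Confirmed.

13.3333


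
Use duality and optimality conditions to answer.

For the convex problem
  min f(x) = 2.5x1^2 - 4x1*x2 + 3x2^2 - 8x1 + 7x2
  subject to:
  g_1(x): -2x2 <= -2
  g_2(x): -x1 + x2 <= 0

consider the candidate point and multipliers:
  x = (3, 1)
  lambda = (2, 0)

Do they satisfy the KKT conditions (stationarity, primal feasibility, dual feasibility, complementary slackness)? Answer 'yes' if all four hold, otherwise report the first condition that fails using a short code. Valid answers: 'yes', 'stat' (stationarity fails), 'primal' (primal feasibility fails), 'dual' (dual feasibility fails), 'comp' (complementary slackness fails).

Gradient of f: grad f(x) = Q x + c = (3, 1)
Constraint values g_i(x) = a_i^T x - b_i:
  g_1((3, 1)) = 0
  g_2((3, 1)) = -2
Stationarity residual: grad f(x) + sum_i lambda_i a_i = (3, -3)
  -> stationarity FAILS
Primal feasibility (all g_i <= 0): OK
Dual feasibility (all lambda_i >= 0): OK
Complementary slackness (lambda_i * g_i(x) = 0 for all i): OK

Verdict: the first failing condition is stationarity -> stat.

stat


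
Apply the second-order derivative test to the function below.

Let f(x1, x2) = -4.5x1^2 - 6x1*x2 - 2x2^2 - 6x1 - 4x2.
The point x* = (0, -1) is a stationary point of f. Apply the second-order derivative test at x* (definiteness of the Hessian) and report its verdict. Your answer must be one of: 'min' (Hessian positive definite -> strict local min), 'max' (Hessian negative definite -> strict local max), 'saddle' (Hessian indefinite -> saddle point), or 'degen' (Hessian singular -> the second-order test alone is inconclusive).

Compute the Hessian H = grad^2 f:
  H = [[-9, -6], [-6, -4]]
Verify stationarity: grad f(x*) = H x* + g = (0, 0).
Eigenvalues of H: -13, 0.
H has a zero eigenvalue (singular; negative semidefinite but not definite), so H is neither positive definite, negative definite, nor indefinite. The second-order test alone is inconclusive -> degen.
(Indeed, f is constant along the null direction of H through x*, so x* is not a strict local extremum.)

degen


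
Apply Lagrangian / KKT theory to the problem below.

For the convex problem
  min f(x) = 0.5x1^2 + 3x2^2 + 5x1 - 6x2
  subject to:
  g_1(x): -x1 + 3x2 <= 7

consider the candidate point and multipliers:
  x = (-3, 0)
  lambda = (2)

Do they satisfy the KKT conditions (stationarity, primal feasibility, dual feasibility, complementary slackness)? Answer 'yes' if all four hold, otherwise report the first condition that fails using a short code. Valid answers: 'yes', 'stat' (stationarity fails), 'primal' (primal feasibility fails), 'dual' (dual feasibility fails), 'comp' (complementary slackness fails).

Gradient of f: grad f(x) = Q x + c = (2, -6)
Constraint values g_i(x) = a_i^T x - b_i:
  g_1((-3, 0)) = -4
Stationarity residual: grad f(x) + sum_i lambda_i a_i = (0, 0)
  -> stationarity OK
Primal feasibility (all g_i <= 0): OK
Dual feasibility (all lambda_i >= 0): OK
Complementary slackness (lambda_i * g_i(x) = 0 for all i): FAILS

Verdict: the first failing condition is complementary_slackness -> comp.

comp


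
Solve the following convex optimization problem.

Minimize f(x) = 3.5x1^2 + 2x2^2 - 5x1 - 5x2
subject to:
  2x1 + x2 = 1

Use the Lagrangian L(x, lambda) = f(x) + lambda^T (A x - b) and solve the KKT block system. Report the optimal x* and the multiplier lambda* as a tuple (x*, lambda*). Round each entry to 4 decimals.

Form the Lagrangian:
  L(x, lambda) = (1/2) x^T Q x + c^T x + lambda^T (A x - b)
Stationarity (grad_x L = 0): Q x + c + A^T lambda = 0.
Primal feasibility: A x = b.

This gives the KKT block system:
  [ Q   A^T ] [ x     ]   [-c ]
  [ A    0  ] [ lambda ] = [ b ]

Solving the linear system:
  x*      = (0.1304, 0.7391)
  lambda* = (2.0435)
  f(x*)   = -3.1957

x* = (0.1304, 0.7391), lambda* = (2.0435)


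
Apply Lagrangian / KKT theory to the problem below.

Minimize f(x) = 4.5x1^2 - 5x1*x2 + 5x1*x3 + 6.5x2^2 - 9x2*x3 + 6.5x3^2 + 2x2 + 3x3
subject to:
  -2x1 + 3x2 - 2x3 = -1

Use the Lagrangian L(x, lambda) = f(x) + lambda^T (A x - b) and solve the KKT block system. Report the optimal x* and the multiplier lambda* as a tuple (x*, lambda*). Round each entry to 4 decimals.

Form the Lagrangian:
  L(x, lambda) = (1/2) x^T Q x + c^T x + lambda^T (A x - b)
Stationarity (grad_x L = 0): Q x + c + A^T lambda = 0.
Primal feasibility: A x = b.

This gives the KKT block system:
  [ Q   A^T ] [ x     ]   [-c ]
  [ A    0  ] [ lambda ] = [ b ]

Solving the linear system:
  x*      = (0.1071, -0.7143, -0.6786)
  lambda* = (0.5714)
  f(x*)   = -1.4464

x* = (0.1071, -0.7143, -0.6786), lambda* = (0.5714)


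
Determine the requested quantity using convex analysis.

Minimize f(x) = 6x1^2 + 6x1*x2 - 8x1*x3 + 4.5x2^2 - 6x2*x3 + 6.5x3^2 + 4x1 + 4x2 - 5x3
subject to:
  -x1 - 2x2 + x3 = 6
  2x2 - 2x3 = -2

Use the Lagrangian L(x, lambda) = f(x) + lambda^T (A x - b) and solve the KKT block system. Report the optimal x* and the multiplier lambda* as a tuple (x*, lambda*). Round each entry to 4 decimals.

Form the Lagrangian:
  L(x, lambda) = (1/2) x^T Q x + c^T x + lambda^T (A x - b)
Stationarity (grad_x L = 0): Q x + c + A^T lambda = 0.
Primal feasibility: A x = b.

This gives the KKT block system:
  [ Q   A^T ] [ x     ]   [-c ]
  [ A    0  ] [ lambda ] = [ b ]

Solving the linear system:
  x*      = (-1.9231, -3.0769, -2.0769)
  lambda* = (-20.9231, -9.5385)
  f(x*)   = 48.4231

x* = (-1.9231, -3.0769, -2.0769), lambda* = (-20.9231, -9.5385)


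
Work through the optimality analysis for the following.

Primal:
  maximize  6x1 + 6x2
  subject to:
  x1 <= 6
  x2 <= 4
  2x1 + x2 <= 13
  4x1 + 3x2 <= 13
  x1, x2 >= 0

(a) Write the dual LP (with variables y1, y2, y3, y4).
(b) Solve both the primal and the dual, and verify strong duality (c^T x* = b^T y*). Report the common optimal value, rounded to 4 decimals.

The standard primal-dual pair for 'max c^T x s.t. A x <= b, x >= 0' is:
  Dual:  min b^T y  s.t.  A^T y >= c,  y >= 0.

So the dual LP is:
  minimize  6y1 + 4y2 + 13y3 + 13y4
  subject to:
    y1 + 2y3 + 4y4 >= 6
    y2 + y3 + 3y4 >= 6
    y1, y2, y3, y4 >= 0

Solving the primal: x* = (0.25, 4).
  primal value c^T x* = 25.5.
Solving the dual: y* = (0, 1.5, 0, 1.5).
  dual value b^T y* = 25.5.
Strong duality: c^T x* = b^T y*. Confirmed.

25.5


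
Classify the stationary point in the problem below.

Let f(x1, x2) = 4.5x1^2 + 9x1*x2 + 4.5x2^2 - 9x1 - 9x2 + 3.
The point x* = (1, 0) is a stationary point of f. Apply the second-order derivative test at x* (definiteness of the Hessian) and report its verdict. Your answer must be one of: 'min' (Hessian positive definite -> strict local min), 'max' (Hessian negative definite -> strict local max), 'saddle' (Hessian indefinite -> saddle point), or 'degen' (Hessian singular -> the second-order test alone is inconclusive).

Compute the Hessian H = grad^2 f:
  H = [[9, 9], [9, 9]]
Verify stationarity: grad f(x*) = H x* + g = (0, 0).
Eigenvalues of H: 0, 18.
H has a zero eigenvalue (singular; positive semidefinite but not definite), so H is neither positive definite, negative definite, nor indefinite. The second-order test alone is inconclusive -> degen.
(Indeed, f is constant along the null direction of H through x*, so x* is not a strict local extremum.)

degen


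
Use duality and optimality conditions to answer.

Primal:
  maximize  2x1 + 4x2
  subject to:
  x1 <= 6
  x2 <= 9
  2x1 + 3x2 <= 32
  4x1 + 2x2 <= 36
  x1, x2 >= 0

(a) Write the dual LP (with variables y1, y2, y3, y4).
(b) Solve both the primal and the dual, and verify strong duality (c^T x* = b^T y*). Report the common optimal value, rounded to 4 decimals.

The standard primal-dual pair for 'max c^T x s.t. A x <= b, x >= 0' is:
  Dual:  min b^T y  s.t.  A^T y >= c,  y >= 0.

So the dual LP is:
  minimize  6y1 + 9y2 + 32y3 + 36y4
  subject to:
    y1 + 2y3 + 4y4 >= 2
    y2 + 3y3 + 2y4 >= 4
    y1, y2, y3, y4 >= 0

Solving the primal: x* = (2.5, 9).
  primal value c^T x* = 41.
Solving the dual: y* = (0, 1, 1, 0).
  dual value b^T y* = 41.
Strong duality: c^T x* = b^T y*. Confirmed.

41


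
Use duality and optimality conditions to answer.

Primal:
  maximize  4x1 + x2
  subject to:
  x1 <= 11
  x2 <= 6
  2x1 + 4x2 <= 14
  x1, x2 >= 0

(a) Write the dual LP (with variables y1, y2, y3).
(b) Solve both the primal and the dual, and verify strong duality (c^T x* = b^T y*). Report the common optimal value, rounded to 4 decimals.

The standard primal-dual pair for 'max c^T x s.t. A x <= b, x >= 0' is:
  Dual:  min b^T y  s.t.  A^T y >= c,  y >= 0.

So the dual LP is:
  minimize  11y1 + 6y2 + 14y3
  subject to:
    y1 + 2y3 >= 4
    y2 + 4y3 >= 1
    y1, y2, y3 >= 0

Solving the primal: x* = (7, 0).
  primal value c^T x* = 28.
Solving the dual: y* = (0, 0, 2).
  dual value b^T y* = 28.
Strong duality: c^T x* = b^T y*. Confirmed.

28


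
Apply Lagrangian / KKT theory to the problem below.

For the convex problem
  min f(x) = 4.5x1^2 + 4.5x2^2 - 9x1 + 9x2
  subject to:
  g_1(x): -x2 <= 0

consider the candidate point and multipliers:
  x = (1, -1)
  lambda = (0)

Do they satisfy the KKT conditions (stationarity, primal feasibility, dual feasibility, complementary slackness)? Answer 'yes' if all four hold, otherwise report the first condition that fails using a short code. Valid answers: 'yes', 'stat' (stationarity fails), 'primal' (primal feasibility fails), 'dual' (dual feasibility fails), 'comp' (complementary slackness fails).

Gradient of f: grad f(x) = Q x + c = (0, 0)
Constraint values g_i(x) = a_i^T x - b_i:
  g_1((1, -1)) = 1
Stationarity residual: grad f(x) + sum_i lambda_i a_i = (0, 0)
  -> stationarity OK
Primal feasibility (all g_i <= 0): FAILS
Dual feasibility (all lambda_i >= 0): OK
Complementary slackness (lambda_i * g_i(x) = 0 for all i): OK

Verdict: the first failing condition is primal_feasibility -> primal.

primal


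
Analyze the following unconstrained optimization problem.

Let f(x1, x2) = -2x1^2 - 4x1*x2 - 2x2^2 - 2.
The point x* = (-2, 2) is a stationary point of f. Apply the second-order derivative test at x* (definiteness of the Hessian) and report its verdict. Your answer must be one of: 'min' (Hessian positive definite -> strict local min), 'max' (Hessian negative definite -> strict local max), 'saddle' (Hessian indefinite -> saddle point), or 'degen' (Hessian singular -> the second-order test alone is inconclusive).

Compute the Hessian H = grad^2 f:
  H = [[-4, -4], [-4, -4]]
Verify stationarity: grad f(x*) = H x* + g = (0, 0).
Eigenvalues of H: -8, 0.
H has a zero eigenvalue (singular; negative semidefinite but not definite), so H is neither positive definite, negative definite, nor indefinite. The second-order test alone is inconclusive -> degen.
(Indeed, f is constant along the null direction of H through x*, so x* is not a strict local extremum.)

degen


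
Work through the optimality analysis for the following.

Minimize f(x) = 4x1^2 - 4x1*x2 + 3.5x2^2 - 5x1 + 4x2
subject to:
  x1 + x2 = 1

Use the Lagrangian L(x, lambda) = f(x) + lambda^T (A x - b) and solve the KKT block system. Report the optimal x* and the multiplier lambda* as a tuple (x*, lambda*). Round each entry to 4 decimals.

Form the Lagrangian:
  L(x, lambda) = (1/2) x^T Q x + c^T x + lambda^T (A x - b)
Stationarity (grad_x L = 0): Q x + c + A^T lambda = 0.
Primal feasibility: A x = b.

This gives the KKT block system:
  [ Q   A^T ] [ x     ]   [-c ]
  [ A    0  ] [ lambda ] = [ b ]

Solving the linear system:
  x*      = (0.8696, 0.1304)
  lambda* = (-1.4348)
  f(x*)   = -1.1957

x* = (0.8696, 0.1304), lambda* = (-1.4348)


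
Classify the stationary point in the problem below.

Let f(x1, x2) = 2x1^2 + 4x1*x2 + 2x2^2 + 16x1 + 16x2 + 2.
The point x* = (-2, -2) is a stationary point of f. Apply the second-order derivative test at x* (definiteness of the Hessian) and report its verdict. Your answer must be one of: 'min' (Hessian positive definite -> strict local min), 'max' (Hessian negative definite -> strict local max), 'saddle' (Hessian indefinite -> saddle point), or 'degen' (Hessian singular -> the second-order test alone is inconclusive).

Compute the Hessian H = grad^2 f:
  H = [[4, 4], [4, 4]]
Verify stationarity: grad f(x*) = H x* + g = (0, 0).
Eigenvalues of H: 0, 8.
H has a zero eigenvalue (singular; positive semidefinite but not definite), so H is neither positive definite, negative definite, nor indefinite. The second-order test alone is inconclusive -> degen.
(Indeed, f is constant along the null direction of H through x*, so x* is not a strict local extremum.)

degen


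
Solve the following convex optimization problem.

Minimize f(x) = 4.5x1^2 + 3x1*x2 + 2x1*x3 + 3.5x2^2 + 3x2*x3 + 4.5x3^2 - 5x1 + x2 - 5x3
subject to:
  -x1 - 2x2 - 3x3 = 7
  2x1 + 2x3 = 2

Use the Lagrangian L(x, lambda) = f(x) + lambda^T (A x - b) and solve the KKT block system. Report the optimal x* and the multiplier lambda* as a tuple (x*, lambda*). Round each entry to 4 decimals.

Form the Lagrangian:
  L(x, lambda) = (1/2) x^T Q x + c^T x + lambda^T (A x - b)
Stationarity (grad_x L = 0): Q x + c + A^T lambda = 0.
Primal feasibility: A x = b.

This gives the KKT block system:
  [ Q   A^T ] [ x     ]   [-c ]
  [ A    0  ] [ lambda ] = [ b ]

Solving the linear system:
  x*      = (1.8095, -3.1905, -0.8095)
  lambda* = (-9.1667, -4.631)
  f(x*)   = 32.619

x* = (1.8095, -3.1905, -0.8095), lambda* = (-9.1667, -4.631)


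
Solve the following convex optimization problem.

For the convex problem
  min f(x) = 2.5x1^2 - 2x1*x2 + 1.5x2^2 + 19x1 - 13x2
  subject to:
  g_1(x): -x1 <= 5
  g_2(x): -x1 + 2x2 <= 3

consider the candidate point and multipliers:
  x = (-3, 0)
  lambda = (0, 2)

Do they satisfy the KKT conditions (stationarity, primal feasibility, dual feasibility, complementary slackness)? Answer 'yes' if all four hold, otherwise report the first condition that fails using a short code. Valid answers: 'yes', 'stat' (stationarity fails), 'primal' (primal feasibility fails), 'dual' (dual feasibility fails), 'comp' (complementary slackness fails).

Gradient of f: grad f(x) = Q x + c = (4, -7)
Constraint values g_i(x) = a_i^T x - b_i:
  g_1((-3, 0)) = -2
  g_2((-3, 0)) = 0
Stationarity residual: grad f(x) + sum_i lambda_i a_i = (2, -3)
  -> stationarity FAILS
Primal feasibility (all g_i <= 0): OK
Dual feasibility (all lambda_i >= 0): OK
Complementary slackness (lambda_i * g_i(x) = 0 for all i): OK

Verdict: the first failing condition is stationarity -> stat.

stat


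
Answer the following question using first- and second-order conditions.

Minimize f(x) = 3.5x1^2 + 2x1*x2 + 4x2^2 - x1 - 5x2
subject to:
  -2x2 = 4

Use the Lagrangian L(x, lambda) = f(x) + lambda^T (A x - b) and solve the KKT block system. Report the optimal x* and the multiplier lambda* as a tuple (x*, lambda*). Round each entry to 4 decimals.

Form the Lagrangian:
  L(x, lambda) = (1/2) x^T Q x + c^T x + lambda^T (A x - b)
Stationarity (grad_x L = 0): Q x + c + A^T lambda = 0.
Primal feasibility: A x = b.

This gives the KKT block system:
  [ Q   A^T ] [ x     ]   [-c ]
  [ A    0  ] [ lambda ] = [ b ]

Solving the linear system:
  x*      = (0.7143, -2)
  lambda* = (-9.7857)
  f(x*)   = 24.2143

x* = (0.7143, -2), lambda* = (-9.7857)


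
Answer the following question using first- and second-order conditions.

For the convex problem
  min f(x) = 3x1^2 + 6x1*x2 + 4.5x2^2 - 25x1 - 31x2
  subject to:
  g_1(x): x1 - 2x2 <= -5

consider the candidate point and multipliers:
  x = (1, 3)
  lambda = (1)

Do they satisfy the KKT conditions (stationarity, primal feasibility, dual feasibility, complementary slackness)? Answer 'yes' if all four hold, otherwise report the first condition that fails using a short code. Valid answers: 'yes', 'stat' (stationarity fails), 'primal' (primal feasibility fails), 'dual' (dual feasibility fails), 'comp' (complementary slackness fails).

Gradient of f: grad f(x) = Q x + c = (-1, 2)
Constraint values g_i(x) = a_i^T x - b_i:
  g_1((1, 3)) = 0
Stationarity residual: grad f(x) + sum_i lambda_i a_i = (0, 0)
  -> stationarity OK
Primal feasibility (all g_i <= 0): OK
Dual feasibility (all lambda_i >= 0): OK
Complementary slackness (lambda_i * g_i(x) = 0 for all i): OK

Verdict: yes, KKT holds.

yes


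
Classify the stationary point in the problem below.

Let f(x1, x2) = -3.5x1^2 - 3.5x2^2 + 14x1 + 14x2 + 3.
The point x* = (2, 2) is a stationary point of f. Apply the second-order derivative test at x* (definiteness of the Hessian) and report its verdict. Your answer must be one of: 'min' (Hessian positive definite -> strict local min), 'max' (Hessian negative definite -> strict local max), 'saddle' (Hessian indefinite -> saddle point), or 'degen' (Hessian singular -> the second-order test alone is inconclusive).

Compute the Hessian H = grad^2 f:
  H = [[-7, 0], [0, -7]]
Verify stationarity: grad f(x*) = H x* + g = (0, 0).
Eigenvalues of H: -7, -7.
Both eigenvalues < 0, so H is negative definite -> x* is a strict local max.

max


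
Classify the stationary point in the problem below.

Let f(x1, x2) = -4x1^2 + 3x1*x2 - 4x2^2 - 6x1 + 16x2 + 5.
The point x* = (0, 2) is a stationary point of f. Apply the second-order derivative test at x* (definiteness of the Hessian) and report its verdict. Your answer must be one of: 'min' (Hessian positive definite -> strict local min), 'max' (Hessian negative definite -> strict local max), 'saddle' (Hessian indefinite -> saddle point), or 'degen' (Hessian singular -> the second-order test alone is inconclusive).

Compute the Hessian H = grad^2 f:
  H = [[-8, 3], [3, -8]]
Verify stationarity: grad f(x*) = H x* + g = (0, 0).
Eigenvalues of H: -11, -5.
Both eigenvalues < 0, so H is negative definite -> x* is a strict local max.

max


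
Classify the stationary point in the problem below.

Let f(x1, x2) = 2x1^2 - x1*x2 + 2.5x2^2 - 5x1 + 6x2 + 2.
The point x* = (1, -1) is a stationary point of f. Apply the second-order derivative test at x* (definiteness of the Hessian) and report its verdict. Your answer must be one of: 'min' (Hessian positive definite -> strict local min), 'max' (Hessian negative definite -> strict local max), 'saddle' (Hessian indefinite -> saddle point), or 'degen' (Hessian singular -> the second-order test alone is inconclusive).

Compute the Hessian H = grad^2 f:
  H = [[4, -1], [-1, 5]]
Verify stationarity: grad f(x*) = H x* + g = (0, 0).
Eigenvalues of H: 3.382, 5.618.
Both eigenvalues > 0, so H is positive definite -> x* is a strict local min.

min


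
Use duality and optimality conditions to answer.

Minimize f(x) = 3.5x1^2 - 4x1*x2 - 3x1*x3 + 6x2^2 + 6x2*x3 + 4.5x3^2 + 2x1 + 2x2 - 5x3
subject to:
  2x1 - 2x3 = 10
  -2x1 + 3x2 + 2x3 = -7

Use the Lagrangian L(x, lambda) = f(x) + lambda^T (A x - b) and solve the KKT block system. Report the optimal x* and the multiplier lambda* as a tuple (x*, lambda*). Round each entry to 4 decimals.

Form the Lagrangian:
  L(x, lambda) = (1/2) x^T Q x + c^T x + lambda^T (A x - b)
Stationarity (grad_x L = 0): Q x + c + A^T lambda = 0.
Primal feasibility: A x = b.

This gives the KKT block system:
  [ Q   A^T ] [ x     ]   [-c ]
  [ A    0  ] [ lambda ] = [ b ]

Solving the linear system:
  x*      = (3.1, 1, -1.9)
  lambda* = (-9.4333, 3.2667)
  f(x*)   = 67.45

x* = (3.1, 1, -1.9), lambda* = (-9.4333, 3.2667)


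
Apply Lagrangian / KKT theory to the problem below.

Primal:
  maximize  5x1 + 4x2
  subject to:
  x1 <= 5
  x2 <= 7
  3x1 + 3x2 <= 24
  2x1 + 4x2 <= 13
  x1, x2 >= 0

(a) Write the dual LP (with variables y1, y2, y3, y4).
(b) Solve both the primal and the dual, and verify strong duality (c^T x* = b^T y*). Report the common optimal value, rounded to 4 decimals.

The standard primal-dual pair for 'max c^T x s.t. A x <= b, x >= 0' is:
  Dual:  min b^T y  s.t.  A^T y >= c,  y >= 0.

So the dual LP is:
  minimize  5y1 + 7y2 + 24y3 + 13y4
  subject to:
    y1 + 3y3 + 2y4 >= 5
    y2 + 3y3 + 4y4 >= 4
    y1, y2, y3, y4 >= 0

Solving the primal: x* = (5, 0.75).
  primal value c^T x* = 28.
Solving the dual: y* = (3, 0, 0, 1).
  dual value b^T y* = 28.
Strong duality: c^T x* = b^T y*. Confirmed.

28


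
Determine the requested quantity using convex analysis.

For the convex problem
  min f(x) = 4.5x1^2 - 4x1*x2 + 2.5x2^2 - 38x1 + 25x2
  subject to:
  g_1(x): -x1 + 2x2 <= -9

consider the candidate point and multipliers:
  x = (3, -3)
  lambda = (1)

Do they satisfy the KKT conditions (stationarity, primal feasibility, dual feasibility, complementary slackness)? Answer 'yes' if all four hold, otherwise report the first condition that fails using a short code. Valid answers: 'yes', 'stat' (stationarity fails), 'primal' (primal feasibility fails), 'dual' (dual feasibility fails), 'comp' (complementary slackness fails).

Gradient of f: grad f(x) = Q x + c = (1, -2)
Constraint values g_i(x) = a_i^T x - b_i:
  g_1((3, -3)) = 0
Stationarity residual: grad f(x) + sum_i lambda_i a_i = (0, 0)
  -> stationarity OK
Primal feasibility (all g_i <= 0): OK
Dual feasibility (all lambda_i >= 0): OK
Complementary slackness (lambda_i * g_i(x) = 0 for all i): OK

Verdict: yes, KKT holds.

yes


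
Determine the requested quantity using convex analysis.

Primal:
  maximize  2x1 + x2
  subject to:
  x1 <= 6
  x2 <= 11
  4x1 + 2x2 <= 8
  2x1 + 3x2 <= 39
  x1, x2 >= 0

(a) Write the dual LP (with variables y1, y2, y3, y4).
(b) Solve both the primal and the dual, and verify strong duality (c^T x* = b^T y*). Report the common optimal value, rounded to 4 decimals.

The standard primal-dual pair for 'max c^T x s.t. A x <= b, x >= 0' is:
  Dual:  min b^T y  s.t.  A^T y >= c,  y >= 0.

So the dual LP is:
  minimize  6y1 + 11y2 + 8y3 + 39y4
  subject to:
    y1 + 4y3 + 2y4 >= 2
    y2 + 2y3 + 3y4 >= 1
    y1, y2, y3, y4 >= 0

Solving the primal: x* = (2, 0).
  primal value c^T x* = 4.
Solving the dual: y* = (0, 0, 0.5, 0).
  dual value b^T y* = 4.
Strong duality: c^T x* = b^T y*. Confirmed.

4


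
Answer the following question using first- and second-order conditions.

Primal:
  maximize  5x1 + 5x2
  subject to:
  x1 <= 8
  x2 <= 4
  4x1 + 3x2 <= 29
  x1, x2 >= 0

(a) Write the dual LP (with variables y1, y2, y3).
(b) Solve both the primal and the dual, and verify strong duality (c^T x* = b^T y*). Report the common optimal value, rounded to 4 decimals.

The standard primal-dual pair for 'max c^T x s.t. A x <= b, x >= 0' is:
  Dual:  min b^T y  s.t.  A^T y >= c,  y >= 0.

So the dual LP is:
  minimize  8y1 + 4y2 + 29y3
  subject to:
    y1 + 4y3 >= 5
    y2 + 3y3 >= 5
    y1, y2, y3 >= 0

Solving the primal: x* = (4.25, 4).
  primal value c^T x* = 41.25.
Solving the dual: y* = (0, 1.25, 1.25).
  dual value b^T y* = 41.25.
Strong duality: c^T x* = b^T y*. Confirmed.

41.25


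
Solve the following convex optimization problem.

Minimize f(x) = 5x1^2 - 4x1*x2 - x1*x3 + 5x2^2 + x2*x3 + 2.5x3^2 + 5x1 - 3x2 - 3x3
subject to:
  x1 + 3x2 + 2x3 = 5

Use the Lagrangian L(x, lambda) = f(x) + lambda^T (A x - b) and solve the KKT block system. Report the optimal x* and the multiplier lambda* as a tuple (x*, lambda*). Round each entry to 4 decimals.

Form the Lagrangian:
  L(x, lambda) = (1/2) x^T Q x + c^T x + lambda^T (A x - b)
Stationarity (grad_x L = 0): Q x + c + A^T lambda = 0.
Primal feasibility: A x = b.

This gives the KKT block system:
  [ Q   A^T ] [ x     ]   [-c ]
  [ A    0  ] [ lambda ] = [ b ]

Solving the linear system:
  x*      = (0.1345, 0.8027, 1.2287)
  lambda* = (-1.9058)
  f(x*)   = 2.0538

x* = (0.1345, 0.8027, 1.2287), lambda* = (-1.9058)


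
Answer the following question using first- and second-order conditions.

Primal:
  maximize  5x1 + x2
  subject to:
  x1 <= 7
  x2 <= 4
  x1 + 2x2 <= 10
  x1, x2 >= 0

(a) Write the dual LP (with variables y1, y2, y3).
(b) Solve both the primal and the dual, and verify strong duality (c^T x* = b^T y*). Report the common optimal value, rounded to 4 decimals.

The standard primal-dual pair for 'max c^T x s.t. A x <= b, x >= 0' is:
  Dual:  min b^T y  s.t.  A^T y >= c,  y >= 0.

So the dual LP is:
  minimize  7y1 + 4y2 + 10y3
  subject to:
    y1 + y3 >= 5
    y2 + 2y3 >= 1
    y1, y2, y3 >= 0

Solving the primal: x* = (7, 1.5).
  primal value c^T x* = 36.5.
Solving the dual: y* = (4.5, 0, 0.5).
  dual value b^T y* = 36.5.
Strong duality: c^T x* = b^T y*. Confirmed.

36.5


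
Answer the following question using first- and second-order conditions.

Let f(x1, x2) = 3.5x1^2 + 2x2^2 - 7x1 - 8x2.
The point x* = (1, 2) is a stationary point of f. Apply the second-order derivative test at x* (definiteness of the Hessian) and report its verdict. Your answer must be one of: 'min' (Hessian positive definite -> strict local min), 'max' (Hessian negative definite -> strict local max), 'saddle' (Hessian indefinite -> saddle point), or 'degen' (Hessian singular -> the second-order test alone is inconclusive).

Compute the Hessian H = grad^2 f:
  H = [[7, 0], [0, 4]]
Verify stationarity: grad f(x*) = H x* + g = (0, 0).
Eigenvalues of H: 4, 7.
Both eigenvalues > 0, so H is positive definite -> x* is a strict local min.

min


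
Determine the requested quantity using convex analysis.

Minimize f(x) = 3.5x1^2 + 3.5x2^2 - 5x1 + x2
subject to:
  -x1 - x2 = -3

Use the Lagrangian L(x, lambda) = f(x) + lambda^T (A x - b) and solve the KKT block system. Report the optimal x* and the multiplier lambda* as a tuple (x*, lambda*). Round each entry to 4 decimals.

Form the Lagrangian:
  L(x, lambda) = (1/2) x^T Q x + c^T x + lambda^T (A x - b)
Stationarity (grad_x L = 0): Q x + c + A^T lambda = 0.
Primal feasibility: A x = b.

This gives the KKT block system:
  [ Q   A^T ] [ x     ]   [-c ]
  [ A    0  ] [ lambda ] = [ b ]

Solving the linear system:
  x*      = (1.9286, 1.0714)
  lambda* = (8.5)
  f(x*)   = 8.4643

x* = (1.9286, 1.0714), lambda* = (8.5)


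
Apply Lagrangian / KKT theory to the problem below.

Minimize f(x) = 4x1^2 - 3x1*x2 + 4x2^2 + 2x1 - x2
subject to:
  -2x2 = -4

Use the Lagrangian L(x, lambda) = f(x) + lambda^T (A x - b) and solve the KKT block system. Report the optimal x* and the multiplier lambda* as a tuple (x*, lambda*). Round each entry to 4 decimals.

Form the Lagrangian:
  L(x, lambda) = (1/2) x^T Q x + c^T x + lambda^T (A x - b)
Stationarity (grad_x L = 0): Q x + c + A^T lambda = 0.
Primal feasibility: A x = b.

This gives the KKT block system:
  [ Q   A^T ] [ x     ]   [-c ]
  [ A    0  ] [ lambda ] = [ b ]

Solving the linear system:
  x*      = (0.5, 2)
  lambda* = (6.75)
  f(x*)   = 13

x* = (0.5, 2), lambda* = (6.75)


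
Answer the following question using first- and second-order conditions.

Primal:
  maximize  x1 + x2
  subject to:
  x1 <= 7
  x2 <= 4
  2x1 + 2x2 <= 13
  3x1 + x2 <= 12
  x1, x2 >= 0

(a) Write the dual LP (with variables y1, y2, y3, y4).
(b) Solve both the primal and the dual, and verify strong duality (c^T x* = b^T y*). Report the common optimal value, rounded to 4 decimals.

The standard primal-dual pair for 'max c^T x s.t. A x <= b, x >= 0' is:
  Dual:  min b^T y  s.t.  A^T y >= c,  y >= 0.

So the dual LP is:
  minimize  7y1 + 4y2 + 13y3 + 12y4
  subject to:
    y1 + 2y3 + 3y4 >= 1
    y2 + 2y3 + y4 >= 1
    y1, y2, y3, y4 >= 0

Solving the primal: x* = (2.75, 3.75).
  primal value c^T x* = 6.5.
Solving the dual: y* = (0, 0, 0.5, 0).
  dual value b^T y* = 6.5.
Strong duality: c^T x* = b^T y*. Confirmed.

6.5


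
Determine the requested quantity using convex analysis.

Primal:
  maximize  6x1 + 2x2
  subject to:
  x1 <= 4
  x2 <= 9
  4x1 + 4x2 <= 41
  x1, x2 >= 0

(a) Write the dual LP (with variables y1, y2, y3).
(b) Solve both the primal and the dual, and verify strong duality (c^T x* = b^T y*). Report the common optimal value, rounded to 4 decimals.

The standard primal-dual pair for 'max c^T x s.t. A x <= b, x >= 0' is:
  Dual:  min b^T y  s.t.  A^T y >= c,  y >= 0.

So the dual LP is:
  minimize  4y1 + 9y2 + 41y3
  subject to:
    y1 + 4y3 >= 6
    y2 + 4y3 >= 2
    y1, y2, y3 >= 0

Solving the primal: x* = (4, 6.25).
  primal value c^T x* = 36.5.
Solving the dual: y* = (4, 0, 0.5).
  dual value b^T y* = 36.5.
Strong duality: c^T x* = b^T y*. Confirmed.

36.5


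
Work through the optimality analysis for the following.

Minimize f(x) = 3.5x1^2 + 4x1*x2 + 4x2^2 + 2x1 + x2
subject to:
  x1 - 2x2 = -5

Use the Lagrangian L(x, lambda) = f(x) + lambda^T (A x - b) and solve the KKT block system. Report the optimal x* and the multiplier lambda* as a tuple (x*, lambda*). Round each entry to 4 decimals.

Form the Lagrangian:
  L(x, lambda) = (1/2) x^T Q x + c^T x + lambda^T (A x - b)
Stationarity (grad_x L = 0): Q x + c + A^T lambda = 0.
Primal feasibility: A x = b.

This gives the KKT block system:
  [ Q   A^T ] [ x     ]   [-c ]
  [ A    0  ] [ lambda ] = [ b ]

Solving the linear system:
  x*      = (-1.7308, 1.6346)
  lambda* = (3.5769)
  f(x*)   = 8.0288

x* = (-1.7308, 1.6346), lambda* = (3.5769)


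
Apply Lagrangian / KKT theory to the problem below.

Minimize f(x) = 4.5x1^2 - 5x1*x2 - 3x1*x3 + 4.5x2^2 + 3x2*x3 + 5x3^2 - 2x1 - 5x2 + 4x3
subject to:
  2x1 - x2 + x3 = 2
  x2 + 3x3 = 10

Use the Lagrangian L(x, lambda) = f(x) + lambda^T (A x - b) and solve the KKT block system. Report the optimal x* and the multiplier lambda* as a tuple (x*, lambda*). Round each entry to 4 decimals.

Form the Lagrangian:
  L(x, lambda) = (1/2) x^T Q x + c^T x + lambda^T (A x - b)
Stationarity (grad_x L = 0): Q x + c + A^T lambda = 0.
Primal feasibility: A x = b.

This gives the KKT block system:
  [ Q   A^T ] [ x     ]   [-c ]
  [ A    0  ] [ lambda ] = [ b ]

Solving the linear system:
  x*      = (0.9836, 2.4754, 2.5082)
  lambda* = (6.5246, -13.3607)
  f(x*)   = 58.123

x* = (0.9836, 2.4754, 2.5082), lambda* = (6.5246, -13.3607)
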